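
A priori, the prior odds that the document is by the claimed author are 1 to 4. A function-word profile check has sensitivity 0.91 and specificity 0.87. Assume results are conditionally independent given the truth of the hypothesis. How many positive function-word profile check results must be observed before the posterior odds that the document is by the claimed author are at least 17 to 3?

Prior odds = 0.25.
False-positive rate = 1 − 0.87 = 0.13; likelihood ratio of a positive = 0.91/0.13 = 7.
Target odds = 17/3.
Need 0.25 × 7ⁿ ≥ 17/3, i.e. 7ⁿ ≥ 68/3.
7¹ = 7 falls short of 68/3 but 7² = 49 reaches it, so n = 2.

2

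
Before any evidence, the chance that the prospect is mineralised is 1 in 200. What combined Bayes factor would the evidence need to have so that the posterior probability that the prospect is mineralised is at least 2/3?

398

Prior odds = 0.005/0.995 = 1/199.
Target odds = (2/3)/(1/3) = 2.
Required Bayes factor = 2 ÷ (1/199) = 398.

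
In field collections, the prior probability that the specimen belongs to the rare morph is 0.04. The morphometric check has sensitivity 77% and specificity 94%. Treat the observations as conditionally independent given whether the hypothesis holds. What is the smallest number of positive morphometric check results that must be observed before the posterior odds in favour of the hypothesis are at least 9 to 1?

Prior odds: 0.04 ÷ 0.96 = 1/24.
False-positive rate = 1 − 0.94 = 0.06; likelihood ratio of a positive = 0.77/0.06 = 77/6.
Target odds = 9.
Require (77/6)ⁿ ≥ 9 ÷ (1/24) = 216.
(77/6)² = 5929/36 falls short of 216 but (77/6)³ = 456533/216 reaches it, so n = 3.

3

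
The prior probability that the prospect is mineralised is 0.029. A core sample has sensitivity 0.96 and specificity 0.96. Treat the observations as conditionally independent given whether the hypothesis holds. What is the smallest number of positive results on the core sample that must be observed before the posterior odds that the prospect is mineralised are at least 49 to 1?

3

Prior odds = 0.029/0.971 = 29/971.
False-positive rate = 1 − 0.96 = 0.04; likelihood ratio of a positive = 0.96/0.04 = 24.
Target odds = 49.
Require 24ⁿ ≥ 49 ÷ (29/971) = 47579/29.
24² = 576 falls short of 47579/29 but 24³ = 13824 reaches it, so n = 3.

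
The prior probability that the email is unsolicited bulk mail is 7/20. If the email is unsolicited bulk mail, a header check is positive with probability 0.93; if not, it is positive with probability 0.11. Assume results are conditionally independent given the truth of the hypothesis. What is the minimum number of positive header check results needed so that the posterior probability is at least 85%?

2

Prior odds: 0.35 ÷ 0.65 = 7/13.
Likelihood ratio of a positive = 0.93/0.11 = 93/11.
Target posterior odds = 0.85/0.15 = 17/3.
Require (93/11)ⁿ ≥ 17/3 ÷ (7/13) = 221/21.
(93/11)¹ = 93/11 falls short of 221/21 but (93/11)² = 8649/121 reaches it, so n = 2.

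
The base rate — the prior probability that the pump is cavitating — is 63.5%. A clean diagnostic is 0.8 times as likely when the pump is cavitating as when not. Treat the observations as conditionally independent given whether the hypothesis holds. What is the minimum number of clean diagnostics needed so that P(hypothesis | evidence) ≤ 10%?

Prior odds: 0.635 ÷ 0.365 = 127/73.
Likelihood ratio per clean diagnostic = 0.8.
Target posterior odds = 0.1/0.9 = 1/9.
Need (127/73) × 0.8ⁿ ≤ 1/9, i.e. 0.8ⁿ ≤ 73/1143.
0.8¹² = 16777216/244140625 is still above 73/1143 but 0.8¹³ ≈0.0549756 is at or below it, so n = 13.

13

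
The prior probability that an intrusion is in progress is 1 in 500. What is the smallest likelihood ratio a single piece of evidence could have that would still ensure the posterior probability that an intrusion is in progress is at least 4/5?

1996

Prior odds = 0.002/0.998 = 1/499.
Target odds = 0.8/0.2 = 4.
Required Bayes factor = 4 ÷ (1/499) = 1996.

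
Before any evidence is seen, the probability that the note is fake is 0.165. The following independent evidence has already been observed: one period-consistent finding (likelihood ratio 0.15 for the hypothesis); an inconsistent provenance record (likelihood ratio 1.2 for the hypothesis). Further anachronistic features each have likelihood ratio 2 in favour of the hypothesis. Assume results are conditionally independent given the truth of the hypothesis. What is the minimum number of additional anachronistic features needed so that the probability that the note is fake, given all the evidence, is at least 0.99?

Prior odds = 0.165/0.835 = 33/167.
Combined Bayes factor of the evidence already in hand = 0.15 × 1.2 = 0.18.
Odds after that evidence = (33/167) × 0.18 = 297/8350.
Target odds = 0.99/0.01 = 99.
Need 2ⁿ ≥ 99 ÷ (297/8350) = 8350/3.
2¹¹ = 2048 falls short of 8350/3 but 2¹² = 4096 reaches it, so n = 12.

12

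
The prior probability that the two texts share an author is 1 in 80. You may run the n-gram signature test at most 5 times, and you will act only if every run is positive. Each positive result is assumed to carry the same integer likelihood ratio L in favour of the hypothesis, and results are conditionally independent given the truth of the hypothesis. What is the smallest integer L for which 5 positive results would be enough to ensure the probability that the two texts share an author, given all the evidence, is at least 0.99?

7

Prior odds = 0.0125/0.9875 = 1/79.
Target odds = 0.99/0.01 = 99.
Need L⁵ ≥ 99 ÷ (1/79) = 7821.
6⁵ = 7776 < 7821 ≤ 16807 = 7⁵, so L = 7.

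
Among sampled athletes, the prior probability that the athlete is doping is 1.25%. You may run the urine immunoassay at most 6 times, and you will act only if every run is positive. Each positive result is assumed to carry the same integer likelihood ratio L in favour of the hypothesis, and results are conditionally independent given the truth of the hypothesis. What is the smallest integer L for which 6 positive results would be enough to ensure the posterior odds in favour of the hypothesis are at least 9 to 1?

Prior odds = 0.0125/0.9875 = 1/79.
Target odds = 9.
Need L⁶ ≥ 9 ÷ (1/79) = 711.
2⁶ = 64 < 711 ≤ 729 = 3⁶, so L = 3.

3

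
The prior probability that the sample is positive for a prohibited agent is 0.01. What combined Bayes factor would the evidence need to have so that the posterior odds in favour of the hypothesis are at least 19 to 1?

1881

Prior odds = 0.01/0.99 = 1/99.
Target odds = 19.
Required Bayes factor = 19 ÷ (1/99) = 1881.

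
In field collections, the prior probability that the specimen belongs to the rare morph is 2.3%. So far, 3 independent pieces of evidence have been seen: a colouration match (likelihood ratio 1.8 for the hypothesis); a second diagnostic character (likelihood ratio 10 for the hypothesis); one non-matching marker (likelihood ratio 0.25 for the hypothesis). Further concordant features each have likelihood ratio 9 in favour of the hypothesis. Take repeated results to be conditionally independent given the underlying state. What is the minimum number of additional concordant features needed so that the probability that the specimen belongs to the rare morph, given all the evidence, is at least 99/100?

Prior odds = 0.023/0.977 = 23/977.
Combined Bayes factor of the evidence already in hand = 1.8 × 10 × 0.25 = 4.5.
Odds after that evidence = (23/977) × 4.5 = 207/1954.
Target odds = 0.99/0.01 = 99.
Need 9ⁿ ≥ 99 ÷ (207/1954) = 21494/23.
9³ = 729 falls short of 21494/23 but 9⁴ = 6561 reaches it, so n = 4.

4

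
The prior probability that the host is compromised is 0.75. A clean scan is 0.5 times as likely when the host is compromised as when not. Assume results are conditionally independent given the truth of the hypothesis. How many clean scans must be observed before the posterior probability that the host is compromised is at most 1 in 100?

9

Prior odds = 0.75/0.25 = 3.
Likelihood ratio per clean scan = 0.5.
Target odds: 0.01 ÷ 0.99 = 1/99.
Require 0.5ⁿ ≤ 1/99 ÷ 3 = 1/297.
0.5⁸ = 0.00390625 is still above 1/297 but 0.5⁹ = 0.001953125 is at or below it, so n = 9.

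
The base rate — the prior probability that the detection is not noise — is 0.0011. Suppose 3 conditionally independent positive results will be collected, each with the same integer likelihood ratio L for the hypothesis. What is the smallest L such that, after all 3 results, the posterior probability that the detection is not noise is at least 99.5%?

Prior odds = 0.0011/0.9989 = 11/9989.
Target odds = 0.995/0.005 = 199.
Need L³ ≥ 199 ÷ (11/9989) = 1987811/11.
56³ = 175616 < 1987811/11 ≤ 185193 = 57³, so L = 57.

57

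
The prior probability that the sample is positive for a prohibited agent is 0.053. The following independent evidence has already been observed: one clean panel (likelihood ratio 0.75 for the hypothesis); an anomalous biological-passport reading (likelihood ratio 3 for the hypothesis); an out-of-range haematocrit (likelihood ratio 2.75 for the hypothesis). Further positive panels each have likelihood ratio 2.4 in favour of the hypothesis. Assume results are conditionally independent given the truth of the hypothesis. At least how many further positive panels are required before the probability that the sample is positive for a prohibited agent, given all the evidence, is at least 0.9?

Prior odds = 0.053/0.947 = 53/947.
Combined Bayes factor of the evidence already in hand = 0.75 × 3 × 2.75 = 6.1875.
Odds after that evidence = (53/947) × 6.1875 = 5247/15152.
Target odds = 0.9/0.1 = 9.
Need 2.4ⁿ ≥ 9 ÷ (5247/15152) = 15152/583.
2.4³ = 13.824 falls short of 15152/583 but 2.4⁴ = 33.1776 reaches it, so n = 4.

4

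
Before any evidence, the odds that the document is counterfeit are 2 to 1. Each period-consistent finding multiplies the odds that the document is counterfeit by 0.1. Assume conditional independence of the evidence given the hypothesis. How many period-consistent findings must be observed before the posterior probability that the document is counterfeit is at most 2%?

2

Prior odds = 2.
Likelihood ratio per period-consistent finding = 0.1.
Target posterior odds = 0.02/0.98 = 1/49.
Require 0.1ⁿ ≤ 1/49 ÷ 2 = 1/98.
0.1¹ = 0.1 is still above 1/98 but 0.1² = 0.01 is at or below it, so n = 2.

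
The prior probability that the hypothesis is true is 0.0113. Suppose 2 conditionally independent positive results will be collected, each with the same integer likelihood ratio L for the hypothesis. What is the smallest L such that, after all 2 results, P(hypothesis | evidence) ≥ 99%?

94

Prior odds = 0.0113/0.9887 = 113/9887.
Target odds = 0.99/0.01 = 99.
Need L² ≥ 99 ÷ (113/9887) = 978813/113.
93² = 8649 < 978813/113 ≤ 8836 = 94², so L = 94.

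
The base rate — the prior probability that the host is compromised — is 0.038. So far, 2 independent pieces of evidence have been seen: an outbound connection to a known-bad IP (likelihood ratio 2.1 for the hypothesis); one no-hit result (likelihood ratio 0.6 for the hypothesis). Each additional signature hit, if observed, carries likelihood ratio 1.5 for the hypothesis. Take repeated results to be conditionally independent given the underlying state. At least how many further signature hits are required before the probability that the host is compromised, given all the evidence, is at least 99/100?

19

Prior odds = 0.038/0.962 = 19/481.
Combined Bayes factor of the evidence already in hand = 2.1 × 0.6 = 1.26.
Odds after that evidence = (19/481) × 1.26 = 1197/24050.
Target odds = 0.99/0.01 = 99.
Need 1.5ⁿ ≥ 99 ÷ (1197/24050) = 264550/133.
1.5¹⁸ = 387420489/262144 falls short of 264550/133 but 1.5¹⁹ ≈2216.84 reaches it, so n = 19.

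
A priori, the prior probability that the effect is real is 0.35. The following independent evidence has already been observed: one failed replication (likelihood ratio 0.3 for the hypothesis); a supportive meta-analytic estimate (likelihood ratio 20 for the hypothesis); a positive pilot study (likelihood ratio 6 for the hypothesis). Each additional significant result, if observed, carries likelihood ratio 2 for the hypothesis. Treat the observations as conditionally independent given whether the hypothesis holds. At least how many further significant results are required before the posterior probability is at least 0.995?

Prior odds = 0.35/0.65 = 7/13.
Combined Bayes factor of the evidence already in hand = 0.3 × 20 × 6 = 36.
Odds after that evidence = (7/13) × 36 = 252/13.
Target odds = 0.995/0.005 = 199.
Need 2ⁿ ≥ 199 ÷ (252/13) = 2587/252.
2³ = 8 falls short of 2587/252 but 2⁴ = 16 reaches it, so n = 4.

4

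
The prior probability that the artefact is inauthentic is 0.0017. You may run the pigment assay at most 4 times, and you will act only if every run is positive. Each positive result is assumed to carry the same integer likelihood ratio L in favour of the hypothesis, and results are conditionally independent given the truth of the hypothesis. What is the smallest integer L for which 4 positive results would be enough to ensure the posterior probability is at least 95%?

11

Prior odds = 0.0017/0.9983 = 17/9983.
Target odds = 0.95/0.05 = 19.
Need L⁴ ≥ 19 ÷ (17/9983) = 189677/17.
10⁴ = 10000 < 189677/17 ≤ 14641 = 11⁴, so L = 11.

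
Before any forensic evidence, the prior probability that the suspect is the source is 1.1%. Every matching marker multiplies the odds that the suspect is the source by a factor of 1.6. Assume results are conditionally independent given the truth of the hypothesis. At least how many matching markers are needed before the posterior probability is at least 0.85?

Prior odds: 0.011 ÷ 0.989 = 11/989.
Likelihood ratio per matching marker = 1.6.
Target posterior odds = 0.85/0.15 = 17/3.
Need (11/989) × 1.6ⁿ ≥ 17/3, i.e. 1.6ⁿ ≥ 16813/33.
1.6¹³ ≈450.36 falls short of 16813/33 but 1.6¹⁴ ≈720.576 reaches it, so n = 14.

14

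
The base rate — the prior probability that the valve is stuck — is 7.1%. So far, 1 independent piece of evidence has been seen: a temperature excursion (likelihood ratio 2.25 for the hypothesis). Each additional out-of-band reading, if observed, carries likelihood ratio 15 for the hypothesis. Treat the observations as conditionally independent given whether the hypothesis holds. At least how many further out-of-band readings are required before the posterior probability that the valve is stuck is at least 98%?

3

Prior odds = 0.071/0.929 = 71/929.
Bayes factor of the evidence already in hand = 2.25.
Odds after that evidence = (71/929) × 2.25 = 639/3716.
Target odds = 0.98/0.02 = 49.
Need 15ⁿ ≥ 49 ÷ (639/3716) = 182084/639.
15² = 225 falls short of 182084/639 but 15³ = 3375 reaches it, so n = 3.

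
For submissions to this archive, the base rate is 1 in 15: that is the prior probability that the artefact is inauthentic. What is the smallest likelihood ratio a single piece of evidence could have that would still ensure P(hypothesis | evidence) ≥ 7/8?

98

Prior odds = (1/15)/(14/15) = 1/14.
Target odds = 0.875/0.125 = 7.
Required Bayes factor = 7 ÷ (1/14) = 98.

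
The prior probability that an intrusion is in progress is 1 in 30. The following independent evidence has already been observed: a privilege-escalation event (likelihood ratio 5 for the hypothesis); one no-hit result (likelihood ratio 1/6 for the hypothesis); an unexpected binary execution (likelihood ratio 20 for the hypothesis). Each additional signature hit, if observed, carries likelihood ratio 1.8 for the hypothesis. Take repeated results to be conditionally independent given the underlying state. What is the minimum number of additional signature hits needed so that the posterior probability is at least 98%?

8

Prior odds = (1/30)/(29/30) = 1/29.
Combined Bayes factor of the evidence already in hand = 5 × (1/6) × 20 = 50/3.
Odds after that evidence = (1/29) × 50/3 = 50/87.
Target odds = 0.98/0.02 = 49.
Need 1.8ⁿ ≥ 49 ÷ (50/87) = 85.26.
1.8⁷ = 4782969/78125 falls short of 85.26 but 1.8⁸ = 43046721/390625 reaches it, so n = 8.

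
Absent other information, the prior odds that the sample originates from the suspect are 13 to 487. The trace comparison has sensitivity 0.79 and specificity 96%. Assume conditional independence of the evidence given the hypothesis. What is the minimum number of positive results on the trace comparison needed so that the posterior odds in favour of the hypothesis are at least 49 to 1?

3

Prior odds = 13/487.
False-positive rate = 1 − 0.96 = 0.04; likelihood ratio of a positive = 0.79/0.04 = 19.75.
Target odds = 49.
Need (13/487) × 19.75ⁿ ≥ 49, i.e. 19.75ⁿ ≥ 23863/13.
19.75² = 390.0625 falls short of 23863/13 but 19.75³ = 7703.734375 reaches it, so n = 3.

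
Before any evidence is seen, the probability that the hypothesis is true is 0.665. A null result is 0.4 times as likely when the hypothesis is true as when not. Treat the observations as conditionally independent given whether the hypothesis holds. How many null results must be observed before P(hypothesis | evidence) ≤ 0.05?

Prior odds: 0.665 ÷ 0.335 = 133/67.
Likelihood ratio per null result = 0.4.
Target posterior odds = 0.05/0.95 = 1/19.
Require 0.4ⁿ ≤ 1/19 ÷ (133/67) = 67/2527.
0.4³ = 0.064 is still above 67/2527 but 0.4⁴ = 0.0256 is at or below it, so n = 4.

4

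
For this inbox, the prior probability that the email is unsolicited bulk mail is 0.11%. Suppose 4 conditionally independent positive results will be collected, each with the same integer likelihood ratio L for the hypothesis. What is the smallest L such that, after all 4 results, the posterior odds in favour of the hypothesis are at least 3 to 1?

Prior odds = 0.0011/0.9989 = 11/9989.
Target odds = 3.
Need L⁴ ≥ 3 ÷ (11/9989) = 29967/11.
7⁴ = 2401 < 29967/11 ≤ 4096 = 8⁴, so L = 8.

8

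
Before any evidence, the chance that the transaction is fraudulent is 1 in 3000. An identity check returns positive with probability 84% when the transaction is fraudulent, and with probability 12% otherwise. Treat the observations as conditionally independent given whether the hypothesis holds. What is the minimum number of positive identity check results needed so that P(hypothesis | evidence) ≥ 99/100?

7

Prior odds: (1/3000) ÷ (2999/3000) = 1/2999.
Likelihood ratio of a positive result = 0.84/0.12 = 7.
Target posterior odds = 0.99/0.01 = 99.
Require 7ⁿ ≥ 99 ÷ (1/2999) = 296901.
7⁶ = 117649 falls short of 296901 but 7⁷ = 823543 reaches it, so n = 7.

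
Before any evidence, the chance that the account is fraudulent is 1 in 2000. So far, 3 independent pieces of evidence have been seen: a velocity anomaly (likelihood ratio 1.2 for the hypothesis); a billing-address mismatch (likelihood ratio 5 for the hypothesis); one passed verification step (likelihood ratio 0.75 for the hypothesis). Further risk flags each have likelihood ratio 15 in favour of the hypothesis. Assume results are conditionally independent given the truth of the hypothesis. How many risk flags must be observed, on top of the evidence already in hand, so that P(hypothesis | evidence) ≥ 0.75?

Prior odds = 0.0005/0.9995 = 1/1999.
Combined Bayes factor of the evidence already in hand = 1.2 × 5 × 0.75 = 4.5.
Odds after that evidence = (1/1999) × 4.5 = 9/3998.
Target odds = 0.75/0.25 = 3.
Need 15ⁿ ≥ 3 ÷ (9/3998) = 3998/3.
15² = 225 falls short of 3998/3 but 15³ = 3375 reaches it, so n = 3.

3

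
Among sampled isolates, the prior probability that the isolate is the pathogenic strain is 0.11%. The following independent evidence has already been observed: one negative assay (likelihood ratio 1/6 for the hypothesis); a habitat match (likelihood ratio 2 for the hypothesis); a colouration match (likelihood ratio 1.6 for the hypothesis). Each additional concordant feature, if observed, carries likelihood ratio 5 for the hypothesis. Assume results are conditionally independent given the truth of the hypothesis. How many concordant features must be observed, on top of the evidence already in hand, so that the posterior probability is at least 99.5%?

8

Prior odds = 0.0011/0.9989 = 11/9989.
Combined Bayes factor of the evidence already in hand = (1/6) × 2 × 1.6 = 8/15.
Odds after that evidence = (11/9989) × 8/15 = 88/149835.
Target odds = 0.995/0.005 = 199.
Need 5ⁿ ≥ 199 ÷ (88/149835) = 29817165/88.
5⁷ = 78125 falls short of 29817165/88 but 5⁸ = 390625 reaches it, so n = 8.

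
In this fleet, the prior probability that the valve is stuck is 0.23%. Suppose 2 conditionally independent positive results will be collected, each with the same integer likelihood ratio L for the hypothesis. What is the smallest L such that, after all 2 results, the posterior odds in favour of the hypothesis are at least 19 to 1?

91

Prior odds = 0.0023/0.9977 = 23/9977.
Target odds = 19.
Need L² ≥ 19 ÷ (23/9977) = 189563/23.
90² = 8100 < 189563/23 ≤ 8281 = 91², so L = 91.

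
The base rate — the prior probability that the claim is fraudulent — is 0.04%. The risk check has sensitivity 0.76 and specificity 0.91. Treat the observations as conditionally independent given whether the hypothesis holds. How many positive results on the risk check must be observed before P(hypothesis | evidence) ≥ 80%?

Prior odds = 0.0004/0.9996 = 1/2499.
False-positive rate = 1 − 0.91 = 0.09; likelihood ratio of a positive = 0.76/0.09 = 76/9.
Target posterior odds = 0.8/0.2 = 4.
Need (1/2499) × (76/9)ⁿ ≥ 4, i.e. (76/9)ⁿ ≥ 9996.
(76/9)⁴ = 33362176/6561 falls short of 9996 but (76/9)⁵ ≈42939.3 reaches it, so n = 5.

5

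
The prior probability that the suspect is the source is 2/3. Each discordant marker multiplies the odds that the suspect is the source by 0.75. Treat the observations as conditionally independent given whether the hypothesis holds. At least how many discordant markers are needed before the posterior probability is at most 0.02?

Prior odds = (2/3)/(1/3) = 2.
Likelihood ratio per discordant marker = 0.75.
Target posterior odds = 0.02/0.98 = 1/49.
Need 2 × 0.75ⁿ ≤ 1/49, i.e. 0.75ⁿ ≤ 1/98.
0.75¹⁵ ≈0.0133635 is still above 1/98 but 0.75¹⁶ ≈0.0100226 is at or below it, so n = 16.

16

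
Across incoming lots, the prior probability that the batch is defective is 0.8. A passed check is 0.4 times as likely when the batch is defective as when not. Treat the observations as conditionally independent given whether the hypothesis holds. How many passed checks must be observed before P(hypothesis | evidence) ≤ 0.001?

10

Prior odds = 0.8/0.2 = 4.
Likelihood ratio per passed check = 0.4.
Target posterior odds = 0.001/0.999 = 1/999.
Require 0.4ⁿ ≤ 1/999 ÷ 4 = 1/3996.
0.4⁹ = 512/1953125 is still above 1/3996 but 0.4¹⁰ = 1024/9765625 is at or below it, so n = 10.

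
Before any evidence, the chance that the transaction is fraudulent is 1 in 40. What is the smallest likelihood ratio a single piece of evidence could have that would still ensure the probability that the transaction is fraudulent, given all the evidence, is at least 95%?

Prior odds = 0.025/0.975 = 1/39.
Target odds = 0.95/0.05 = 19.
Required Bayes factor = 19 ÷ (1/39) = 741.

741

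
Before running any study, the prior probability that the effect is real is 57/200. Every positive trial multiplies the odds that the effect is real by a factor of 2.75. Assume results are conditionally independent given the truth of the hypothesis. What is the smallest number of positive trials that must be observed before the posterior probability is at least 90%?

Prior odds: 0.285 ÷ 0.715 = 57/143.
Likelihood ratio per positive trial = 2.75.
Target posterior odds = 0.9/0.1 = 9.
Require 2.75ⁿ ≥ 9 ÷ (57/143) = 429/19.
2.75³ = 20.796875 falls short of 429/19 but 2.75⁴ = 57.19140625 reaches it, so n = 4.

4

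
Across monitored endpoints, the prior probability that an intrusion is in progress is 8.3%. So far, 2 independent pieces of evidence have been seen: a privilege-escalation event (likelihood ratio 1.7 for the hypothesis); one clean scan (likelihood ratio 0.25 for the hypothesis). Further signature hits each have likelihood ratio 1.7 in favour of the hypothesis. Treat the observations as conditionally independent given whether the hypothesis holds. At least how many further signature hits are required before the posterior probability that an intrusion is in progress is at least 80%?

Prior odds = 0.083/0.917 = 83/917.
Combined Bayes factor of the evidence already in hand = 1.7 × 0.25 = 0.425.
Odds after that evidence = (83/917) × 0.425 = 1411/36680.
Target odds = 0.8/0.2 = 4.
Need 1.7ⁿ ≥ 4 ÷ (1411/36680) = 146720/1411.
1.7⁸ ≈69.7576 falls short of 146720/1411 but 1.7⁹ ≈118.588 reaches it, so n = 9.

9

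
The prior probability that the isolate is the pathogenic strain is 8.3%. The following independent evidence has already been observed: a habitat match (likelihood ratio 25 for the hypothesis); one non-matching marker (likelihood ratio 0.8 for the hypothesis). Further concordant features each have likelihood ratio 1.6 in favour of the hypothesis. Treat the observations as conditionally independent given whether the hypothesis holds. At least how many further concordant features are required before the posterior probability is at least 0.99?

9

Prior odds = 0.083/0.917 = 83/917.
Combined Bayes factor of the evidence already in hand = 25 × 0.8 = 20.
Odds after that evidence = (83/917) × 20 = 1660/917.
Target odds = 0.99/0.01 = 99.
Need 1.6ⁿ ≥ 99 ÷ (1660/917) = 90783/1660.
1.6⁸ = 16777216/390625 falls short of 90783/1660 but 1.6⁹ = 134217728/1953125 reaches it, so n = 9.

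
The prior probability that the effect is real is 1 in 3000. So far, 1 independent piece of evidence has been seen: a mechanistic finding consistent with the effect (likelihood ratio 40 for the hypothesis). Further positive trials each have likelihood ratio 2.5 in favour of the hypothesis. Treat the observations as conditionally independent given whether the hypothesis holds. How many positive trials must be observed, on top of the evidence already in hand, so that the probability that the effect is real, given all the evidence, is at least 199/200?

Prior odds = (1/3000)/(2999/3000) = 1/2999.
Bayes factor of the evidence already in hand = 40.
Odds after that evidence = (1/2999) × 40 = 40/2999.
Target odds = 0.995/0.005 = 199.
Need 2.5ⁿ ≥ 199 ÷ (40/2999) = 14920.025.
2.5¹⁰ = 9765625/1024 falls short of 14920.025 but 2.5¹¹ = 48828125/2048 reaches it, so n = 11.

11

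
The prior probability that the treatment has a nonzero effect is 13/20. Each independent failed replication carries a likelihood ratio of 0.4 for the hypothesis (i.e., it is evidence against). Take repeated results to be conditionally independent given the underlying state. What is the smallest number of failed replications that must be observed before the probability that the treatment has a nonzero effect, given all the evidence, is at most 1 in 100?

Prior odds: 0.65 ÷ 0.35 = 13/7.
Likelihood ratio per failed replication = 0.4.
Target odds: 0.01 ÷ 0.99 = 1/99.
Require 0.4ⁿ ≤ 1/99 ÷ (13/7) = 7/1287.
0.4⁵ = 0.01024 is still above 7/1287 but 0.4⁶ = 64/15625 is at or below it, so n = 6.

6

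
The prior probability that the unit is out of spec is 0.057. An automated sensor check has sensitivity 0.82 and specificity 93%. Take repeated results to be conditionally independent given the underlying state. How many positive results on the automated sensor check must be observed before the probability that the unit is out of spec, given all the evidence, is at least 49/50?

Prior odds = 0.057/0.943 = 57/943.
False-positive rate = 1 − 0.93 = 0.07; likelihood ratio of a positive = 0.82/0.07 = 82/7.
Target posterior odds = 0.98/0.02 = 49.
Require (82/7)ⁿ ≥ 49 ÷ (57/943) = 46207/57.
(82/7)² = 6724/49 falls short of 46207/57 but (82/7)³ = 551368/343 reaches it, so n = 3.

3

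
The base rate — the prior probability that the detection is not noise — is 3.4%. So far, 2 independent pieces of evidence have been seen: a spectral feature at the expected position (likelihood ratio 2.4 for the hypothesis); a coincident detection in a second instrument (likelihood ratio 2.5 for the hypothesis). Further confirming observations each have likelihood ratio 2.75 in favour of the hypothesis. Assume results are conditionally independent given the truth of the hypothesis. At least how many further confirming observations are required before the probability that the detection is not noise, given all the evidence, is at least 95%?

Prior odds = 0.034/0.966 = 17/483.
Combined Bayes factor of the evidence already in hand = 2.4 × 2.5 = 6.
Odds after that evidence = (17/483) × 6 = 34/161.
Target odds = 0.95/0.05 = 19.
Need 2.75ⁿ ≥ 19 ÷ (34/161) = 3059/34.
2.75⁴ = 57.19140625 falls short of 3059/34 but 2.75⁵ = 161051/1024 reaches it, so n = 5.

5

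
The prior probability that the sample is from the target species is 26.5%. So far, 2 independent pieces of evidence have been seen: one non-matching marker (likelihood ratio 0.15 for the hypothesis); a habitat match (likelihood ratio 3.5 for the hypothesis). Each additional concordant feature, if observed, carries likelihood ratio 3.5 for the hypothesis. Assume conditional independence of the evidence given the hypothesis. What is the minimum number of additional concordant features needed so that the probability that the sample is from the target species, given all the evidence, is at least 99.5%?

6

Prior odds = 0.265/0.735 = 53/147.
Combined Bayes factor of the evidence already in hand = 0.15 × 3.5 = 0.525.
Odds after that evidence = (53/147) × 0.525 = 53/280.
Target odds = 0.995/0.005 = 199.
Need 3.5ⁿ ≥ 199 ÷ (53/280) = 55720/53.
3.5⁵ = 525.21875 falls short of 55720/53 but 3.5⁶ = 1838.265625 reaches it, so n = 6.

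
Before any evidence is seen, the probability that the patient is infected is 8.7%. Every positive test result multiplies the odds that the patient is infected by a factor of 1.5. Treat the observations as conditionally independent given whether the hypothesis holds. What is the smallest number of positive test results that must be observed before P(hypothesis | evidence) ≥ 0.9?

12

Prior odds = 0.087/0.913 = 87/913.
Likelihood ratio per positive test result = 1.5.
Target odds: 0.9 ÷ 0.1 = 9.
Need (87/913) × 1.5ⁿ ≥ 9, i.e. 1.5ⁿ ≥ 2739/29.
1.5¹¹ = 177147/2048 falls short of 2739/29 but 1.5¹² = 531441/4096 reaches it, so n = 12.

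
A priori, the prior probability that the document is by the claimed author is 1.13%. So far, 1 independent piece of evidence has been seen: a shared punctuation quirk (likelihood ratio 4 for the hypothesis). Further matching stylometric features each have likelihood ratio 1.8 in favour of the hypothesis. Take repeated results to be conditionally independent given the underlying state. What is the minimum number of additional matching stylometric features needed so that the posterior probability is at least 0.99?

14

Prior odds = 0.0113/0.9887 = 113/9887.
Bayes factor of the evidence already in hand = 4.
Odds after that evidence = (113/9887) × 4 = 452/9887.
Target odds = 0.99/0.01 = 99.
Need 1.8ⁿ ≥ 99 ÷ (452/9887) = 978813/452.
1.8¹³ ≈2082.3 falls short of 978813/452 but 1.8¹⁴ ≈3748.13 reaches it, so n = 14.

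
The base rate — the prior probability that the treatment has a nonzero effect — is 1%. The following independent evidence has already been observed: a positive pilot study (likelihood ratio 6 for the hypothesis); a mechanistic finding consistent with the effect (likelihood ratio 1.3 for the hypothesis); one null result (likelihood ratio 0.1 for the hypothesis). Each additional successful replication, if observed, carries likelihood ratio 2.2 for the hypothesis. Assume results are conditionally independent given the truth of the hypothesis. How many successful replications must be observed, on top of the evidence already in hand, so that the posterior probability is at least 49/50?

12

Prior odds = 0.01/0.99 = 1/99.
Combined Bayes factor of the evidence already in hand = 6 × 1.3 × 0.1 = 0.78.
Odds after that evidence = (1/99) × 0.78 = 13/1650.
Target odds = 0.98/0.02 = 49.
Need 2.2ⁿ ≥ 49 ÷ (13/1650) = 80850/13.
2.2¹¹ ≈5843.18 falls short of 80850/13 but 2.2¹² ≈12855 reaches it, so n = 12.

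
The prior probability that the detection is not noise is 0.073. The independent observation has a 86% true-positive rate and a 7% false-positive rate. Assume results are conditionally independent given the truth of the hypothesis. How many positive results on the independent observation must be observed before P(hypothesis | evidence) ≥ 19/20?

3

Prior odds = 0.073/0.927 = 73/927.
Likelihood ratio of a positive result = 0.86/0.07 = 86/7.
Target odds: 0.95 ÷ 0.05 = 19.
Need (73/927) × (86/7)ⁿ ≥ 19, i.e. (86/7)ⁿ ≥ 17613/73.
(86/7)² = 7396/49 falls short of 17613/73 but (86/7)³ = 636056/343 reaches it, so n = 3.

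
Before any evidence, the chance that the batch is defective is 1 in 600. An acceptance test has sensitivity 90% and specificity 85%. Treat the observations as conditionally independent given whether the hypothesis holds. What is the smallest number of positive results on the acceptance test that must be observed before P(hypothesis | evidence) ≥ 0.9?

Prior odds: (1/600) ÷ (599/600) = 1/599.
False-positive rate = 1 − 0.85 = 0.15; likelihood ratio of a positive = 0.9/0.15 = 6.
Target odds: 0.9 ÷ 0.1 = 9.
Require 6ⁿ ≥ 9 ÷ (1/599) = 5391.
6⁴ = 1296 falls short of 5391 but 6⁵ = 7776 reaches it, so n = 5.

5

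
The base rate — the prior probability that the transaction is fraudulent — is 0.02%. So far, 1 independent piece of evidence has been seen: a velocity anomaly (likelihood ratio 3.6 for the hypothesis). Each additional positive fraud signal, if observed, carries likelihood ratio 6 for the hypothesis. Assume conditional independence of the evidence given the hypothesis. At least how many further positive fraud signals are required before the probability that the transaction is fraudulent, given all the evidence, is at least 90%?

Prior odds = 0.0002/0.9998 = 1/4999.
Bayes factor of the evidence already in hand = 3.6.
Odds after that evidence = (1/4999) × 3.6 = 18/24995.
Target odds = 0.9/0.1 = 9.
Need 6ⁿ ≥ 9 ÷ (18/24995) = 12497.5.
6⁵ = 7776 falls short of 12497.5 but 6⁶ = 46656 reaches it, so n = 6.

6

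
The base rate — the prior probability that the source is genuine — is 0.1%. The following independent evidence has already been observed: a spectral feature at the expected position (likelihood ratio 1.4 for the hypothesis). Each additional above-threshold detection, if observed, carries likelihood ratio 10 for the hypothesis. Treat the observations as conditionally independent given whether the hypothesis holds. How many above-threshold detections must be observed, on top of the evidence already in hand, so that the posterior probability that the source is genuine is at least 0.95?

Prior odds = 0.001/0.999 = 1/999.
Bayes factor of the evidence already in hand = 1.4.
Odds after that evidence = (1/999) × 1.4 = 7/4995.
Target odds = 0.95/0.05 = 19.
Need 10ⁿ ≥ 19 ÷ (7/4995) = 94905/7.
10⁴ = 10000 falls short of 94905/7 but 10⁵ = 100000 reaches it, so n = 5.

5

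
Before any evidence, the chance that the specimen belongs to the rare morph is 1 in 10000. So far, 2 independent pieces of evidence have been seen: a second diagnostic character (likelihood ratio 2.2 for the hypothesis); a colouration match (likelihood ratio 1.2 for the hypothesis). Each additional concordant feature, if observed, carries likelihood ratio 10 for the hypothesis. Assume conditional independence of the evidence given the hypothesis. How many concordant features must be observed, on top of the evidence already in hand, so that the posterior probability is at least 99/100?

6

Prior odds = 0.0001/0.9999 = 1/9999.
Combined Bayes factor of the evidence already in hand = 2.2 × 1.2 = 2.64.
Odds after that evidence = (1/9999) × 2.64 = 2/7575.
Target odds = 0.99/0.01 = 99.
Need 10ⁿ ≥ 99 ÷ (2/7575) = 374962.5.
10⁵ = 100000 falls short of 374962.5 but 10⁶ = 1000000 reaches it, so n = 6.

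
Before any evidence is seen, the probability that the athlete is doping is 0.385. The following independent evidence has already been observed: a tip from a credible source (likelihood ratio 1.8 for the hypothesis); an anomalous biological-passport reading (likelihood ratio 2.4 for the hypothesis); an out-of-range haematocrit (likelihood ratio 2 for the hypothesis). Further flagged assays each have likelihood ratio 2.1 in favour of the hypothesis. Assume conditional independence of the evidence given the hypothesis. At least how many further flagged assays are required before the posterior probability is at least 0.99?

Prior odds = 0.385/0.615 = 77/123.
Combined Bayes factor of the evidence already in hand = 1.8 × 2.4 × 2 = 8.64.
Odds after that evidence = (77/123) × 8.64 = 5544/1025.
Target odds = 0.99/0.01 = 99.
Need 2.1ⁿ ≥ 99 ÷ (5544/1025) = 1025/56.
2.1³ = 9.261 falls short of 1025/56 but 2.1⁴ = 19.4481 reaches it, so n = 4.

4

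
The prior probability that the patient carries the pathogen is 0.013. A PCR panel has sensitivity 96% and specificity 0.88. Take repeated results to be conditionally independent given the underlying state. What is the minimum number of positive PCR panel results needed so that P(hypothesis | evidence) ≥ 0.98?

Prior odds = 0.013/0.987 = 13/987.
False-positive rate = 1 − 0.88 = 0.12; likelihood ratio of a positive = 0.96/0.12 = 8.
Target posterior odds = 0.98/0.02 = 49.
Require 8ⁿ ≥ 49 ÷ (13/987) = 48363/13.
8³ = 512 falls short of 48363/13 but 8⁴ = 4096 reaches it, so n = 4.

4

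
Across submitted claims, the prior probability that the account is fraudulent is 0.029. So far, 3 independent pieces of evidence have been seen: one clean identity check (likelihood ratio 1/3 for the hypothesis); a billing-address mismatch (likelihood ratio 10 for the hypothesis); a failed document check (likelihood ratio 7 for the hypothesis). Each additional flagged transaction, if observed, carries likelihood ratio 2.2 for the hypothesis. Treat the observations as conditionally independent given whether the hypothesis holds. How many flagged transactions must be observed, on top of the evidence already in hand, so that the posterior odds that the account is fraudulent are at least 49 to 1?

Prior odds = 0.029/0.971 = 29/971.
Combined Bayes factor of the evidence already in hand = (1/3) × 10 × 7 = 70/3.
Odds after that evidence = (29/971) × 70/3 = 2030/2913.
Target odds = 49.
Need 2.2ⁿ ≥ 49 ÷ (2030/2913) = 20391/290.
2.2⁵ = 51.53632 falls short of 20391/290 but 2.2⁶ = 1771561/15625 reaches it, so n = 6.

6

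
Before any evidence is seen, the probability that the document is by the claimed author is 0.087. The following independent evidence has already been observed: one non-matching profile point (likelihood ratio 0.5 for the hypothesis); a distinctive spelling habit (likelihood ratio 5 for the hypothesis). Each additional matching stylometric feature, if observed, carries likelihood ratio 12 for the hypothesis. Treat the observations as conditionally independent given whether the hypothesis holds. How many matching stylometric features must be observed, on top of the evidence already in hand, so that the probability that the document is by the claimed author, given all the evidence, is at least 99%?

Prior odds = 0.087/0.913 = 87/913.
Combined Bayes factor of the evidence already in hand = 0.5 × 5 = 2.5.
Odds after that evidence = (87/913) × 2.5 = 435/1826.
Target odds = 0.99/0.01 = 99.
Need 12ⁿ ≥ 99 ÷ (435/1826) = 60258/145.
12² = 144 falls short of 60258/145 but 12³ = 1728 reaches it, so n = 3.

3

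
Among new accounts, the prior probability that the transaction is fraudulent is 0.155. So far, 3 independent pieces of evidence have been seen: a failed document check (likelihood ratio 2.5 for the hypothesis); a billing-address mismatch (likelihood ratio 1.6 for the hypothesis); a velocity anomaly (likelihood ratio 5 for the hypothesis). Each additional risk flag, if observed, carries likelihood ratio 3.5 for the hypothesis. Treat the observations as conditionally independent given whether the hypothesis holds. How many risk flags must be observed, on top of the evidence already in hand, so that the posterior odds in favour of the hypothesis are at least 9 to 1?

1

Prior odds = 0.155/0.845 = 31/169.
Combined Bayes factor of the evidence already in hand = 2.5 × 1.6 × 5 = 20.
Odds after that evidence = (31/169) × 20 = 620/169.
Target odds = 9.
Need 3.5ⁿ ≥ 9 ÷ (620/169) = 1521/620.
3.5¹ = 3.5, which meets the required 1521/620; so n = 1.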